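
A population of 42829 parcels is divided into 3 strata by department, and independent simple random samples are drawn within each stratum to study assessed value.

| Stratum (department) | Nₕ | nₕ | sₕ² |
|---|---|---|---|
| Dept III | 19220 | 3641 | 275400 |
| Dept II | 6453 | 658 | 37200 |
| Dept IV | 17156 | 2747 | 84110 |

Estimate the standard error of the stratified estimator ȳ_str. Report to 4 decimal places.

Var(ȳ_str) = Σₕ Wₕ²(1 − fₕ)sₕ²/nₕ with Wₕ = Nₕ/N, N = 42829.
Dept III: Wₕ = 0.44876135; term = 0.44876135²·(1 − 0.18943809)·275400/3641 = 12.346969.
Dept II: Wₕ = 0.15066894; term = 0.15066894²·(1 − 0.10196808)·37200/658 = 1.1525407.
Dept IV: Wₕ = 0.40056971; term = 0.40056971²·(1 − 0.16011891)·84110/2747 = 4.1263208.
Sum = 17.625831.
SE = √(17.625831) = 4.1983.

4.1983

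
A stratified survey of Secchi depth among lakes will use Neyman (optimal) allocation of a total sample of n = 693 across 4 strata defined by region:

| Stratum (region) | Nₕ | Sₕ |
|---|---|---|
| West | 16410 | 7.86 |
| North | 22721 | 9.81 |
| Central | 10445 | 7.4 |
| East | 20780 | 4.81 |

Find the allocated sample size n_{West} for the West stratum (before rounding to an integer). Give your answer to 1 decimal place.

Neyman allocation: nₕ = n·NₕSₕ / Σⱼ NⱼSⱼ.
Σ NⱼSⱼ = 16410·7.86 + 22721·9.81 + 10445·7.4 + 20780·4.81 = 529120.41.
n_{West} = 693·16410·7.86 / 529120.41 = 168.9.

168.9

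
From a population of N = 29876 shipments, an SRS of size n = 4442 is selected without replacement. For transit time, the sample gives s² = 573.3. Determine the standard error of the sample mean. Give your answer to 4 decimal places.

0.3315

Under SRS without replacement, Var(ȳ) = (1 − f)·s²/n with f = n/N = 4442/29876 = 0.14868122.
Var(ȳ) = (1 − 0.14868122)·573.3/4442 = 0.85131878·0.12906348 = 0.10987417.
SE(ȳ) = √(0.10987417) = 0.3315.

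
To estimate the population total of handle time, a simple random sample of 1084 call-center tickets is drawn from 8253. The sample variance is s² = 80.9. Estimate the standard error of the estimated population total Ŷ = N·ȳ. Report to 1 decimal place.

Var(Ŷ) = N²·Var(ȳ) = N²·(1 − n/N)·s²/n.
f = 1084/8253 = 0.13134618; Var(ȳ) = 0.86865382·80.9/1084 = 0.0648285.
Var(Ŷ) = 8253² · 0.0648285 = 4.4155994 × 10^6.
SE(Ŷ) = √(4.4155994 × 10^6) = 2101.3.

2101.3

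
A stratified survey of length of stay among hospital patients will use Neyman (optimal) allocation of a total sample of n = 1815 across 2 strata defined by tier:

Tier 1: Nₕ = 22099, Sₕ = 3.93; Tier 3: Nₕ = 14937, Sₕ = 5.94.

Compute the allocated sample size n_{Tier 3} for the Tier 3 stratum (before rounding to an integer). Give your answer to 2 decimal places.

917.20

Neyman allocation: nₕ = n·NₕSₕ / Σⱼ NⱼSⱼ.
Σ NⱼSⱼ = 22099·3.93 + 14937·5.94 = 175574.85.
n_{Tier 3} = 1815·14937·5.94 / 175574.85 = 917.20.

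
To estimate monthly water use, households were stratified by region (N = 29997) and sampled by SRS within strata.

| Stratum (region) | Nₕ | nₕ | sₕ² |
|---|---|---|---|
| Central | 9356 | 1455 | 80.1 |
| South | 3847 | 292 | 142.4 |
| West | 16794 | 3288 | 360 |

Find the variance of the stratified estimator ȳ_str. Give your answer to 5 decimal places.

Var(ȳ_str) = Σₕ Wₕ²(1 − fₕ)sₕ²/nₕ with Wₕ = Nₕ/N, N = 29997.
Central: Wₕ = 0.31189786; term = 0.31189786²·(1 − 0.15551518)·80.1/1455 = 0.0045225789.
South: Wₕ = 0.12824616; term = 0.12824616²·(1 − 0.07590330)·142.4/292 = 0.0074119637.
West: Wₕ = 0.55985599; term = 0.55985599²·(1 − 0.19578421)·360/3288 = 0.027599165.
Sum = 0.039533708.

0.03953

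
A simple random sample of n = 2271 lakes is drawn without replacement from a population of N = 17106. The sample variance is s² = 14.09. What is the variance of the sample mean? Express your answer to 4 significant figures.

Under SRS without replacement, Var(ȳ) = (1 − f)·s²/n with f = n/N = 2271/17106 = 0.13276043.
Var(ȳ) = (1 − 0.13276043)·14.09/2271 = 0.86723957·0.0062043153 = 0.0053806277.

0.005381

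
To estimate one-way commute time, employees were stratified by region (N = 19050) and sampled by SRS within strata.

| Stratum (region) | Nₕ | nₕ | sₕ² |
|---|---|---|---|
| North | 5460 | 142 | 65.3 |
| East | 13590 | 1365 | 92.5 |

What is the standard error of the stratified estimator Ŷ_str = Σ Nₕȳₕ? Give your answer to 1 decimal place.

4960.9

Var(Ŷ_str) = Σₕ Nₕ²(1 − fₕ)sₕ²/nₕ.
North: 5460²·(1 − 142/5460)·65.3/142 = 1.3352599 × 10^7.
East: 13590²·(1 − 1365/13590)·92.5/1365 = 1.1258419 × 10^7.
Sum = 2.4611018 × 10^7.
SE = √(2.4611018 × 10^7) = 4960.9.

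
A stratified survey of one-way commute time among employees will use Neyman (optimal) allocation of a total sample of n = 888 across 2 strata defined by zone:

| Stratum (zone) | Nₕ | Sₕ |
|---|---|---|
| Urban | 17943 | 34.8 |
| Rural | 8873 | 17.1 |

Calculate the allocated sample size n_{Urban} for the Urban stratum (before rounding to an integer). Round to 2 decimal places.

714.41

Neyman allocation: nₕ = n·NₕSₕ / Σⱼ NⱼSⱼ.
Σ NⱼSⱼ = 17943·34.8 + 8873·17.1 = 776144.7.
n_{Urban} = 888·17943·34.8 / 776144.7 = 714.41.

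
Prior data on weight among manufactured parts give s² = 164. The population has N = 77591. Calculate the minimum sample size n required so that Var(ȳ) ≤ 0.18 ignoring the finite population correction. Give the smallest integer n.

Without fpc, n₀ = s²/D = 164/0.18 = 911.1111.
Rounding up, n = 912.

912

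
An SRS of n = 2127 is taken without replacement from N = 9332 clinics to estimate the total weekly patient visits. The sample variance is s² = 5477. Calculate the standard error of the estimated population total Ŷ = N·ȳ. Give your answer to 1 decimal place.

13158.1

Var(Ŷ) = N²·Var(ȳ) = N²·(1 − n/N)·s²/n.
f = 2127/9332 = 0.22792542; Var(ȳ) = 0.77207458·5477/2127 = 1.988083.
Var(Ŷ) = 9332² · 1.988083 = 1.7313464 × 10^8.
SE(Ŷ) = √(1.7313464 × 10^8) = 13158.1.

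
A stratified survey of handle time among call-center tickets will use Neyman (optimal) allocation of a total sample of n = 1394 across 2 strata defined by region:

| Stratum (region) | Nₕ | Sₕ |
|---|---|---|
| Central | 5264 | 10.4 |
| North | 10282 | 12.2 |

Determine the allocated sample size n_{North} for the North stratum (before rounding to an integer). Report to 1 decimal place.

970.5

Neyman allocation: nₕ = n·NₕSₕ / Σⱼ NⱼSⱼ.
Σ NⱼSⱼ = 5264·10.4 + 10282·12.2 = 180186.
n_{North} = 1394·10282·12.2 / 180186 = 970.5.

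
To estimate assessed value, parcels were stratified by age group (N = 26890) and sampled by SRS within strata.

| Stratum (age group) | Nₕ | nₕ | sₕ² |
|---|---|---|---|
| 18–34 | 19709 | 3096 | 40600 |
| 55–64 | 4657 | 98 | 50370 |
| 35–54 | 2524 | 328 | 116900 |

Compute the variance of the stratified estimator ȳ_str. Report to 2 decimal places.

23.76

Var(ȳ_str) = Σₕ Wₕ²(1 − fₕ)sₕ²/nₕ with Wₕ = Nₕ/N, N = 26890.
18–34: Wₕ = 0.73294905; term = 0.73294905²·(1 − 0.15708560)·40600/3096 = 5.9382179.
55–64: Wₕ = 0.17318706; term = 0.17318706²·(1 − 0.02104359)·50370/98 = 15.091767.
35–54: Wₕ = 0.09386389; term = 0.09386389²·(1 − 0.12995246)·116900/328 = 2.7320003.
Sum = 23.761985.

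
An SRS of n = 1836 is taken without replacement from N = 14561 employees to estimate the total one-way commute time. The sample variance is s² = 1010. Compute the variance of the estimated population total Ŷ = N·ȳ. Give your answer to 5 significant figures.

1.0193 × 10^8

Var(Ŷ) = N²·Var(ȳ) = N²·(1 − n/N)·s²/n.
f = 1836/14561 = 0.12609024; Var(ȳ) = 0.87390976·1010/1836 = 0.48074556.
Var(Ŷ) = 14561² · 0.48074556 = 1.0192898 × 10^8.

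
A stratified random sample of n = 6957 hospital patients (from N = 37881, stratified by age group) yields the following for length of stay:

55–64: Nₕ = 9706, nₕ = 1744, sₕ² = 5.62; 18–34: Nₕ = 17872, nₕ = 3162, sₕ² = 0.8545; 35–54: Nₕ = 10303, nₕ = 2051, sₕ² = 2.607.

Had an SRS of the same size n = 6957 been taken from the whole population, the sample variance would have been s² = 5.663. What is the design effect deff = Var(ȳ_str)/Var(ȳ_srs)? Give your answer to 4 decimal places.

Var(ȳ_str) = Σ Wₕ²(1−fₕ)sₕ²/nₕ with Wₕ = Nₕ/37881:
  55–64: (9706/37881)²·(1−1744/9706)·5.62/1744 = 1.7354393 × 10^-4
  18–34: (17872/37881)²·(1−3162/17872)·0.8545/3162 = 4.9510027 × 10^-5
  35–54: (10303/37881)²·(1−2051/10303)·2.607/2051 = 7.5310481 × 10^-5
  → Var(ȳ_str) = 2.9836444 × 10^-4.
Var(ȳ_srs) = (1 − 6957/37881)·5.663/6957 = 6.6450582 × 10^-4.
deff = (2.9836444 × 10^-4) / (6.6450582 × 10^-4) = 0.4490.

0.4490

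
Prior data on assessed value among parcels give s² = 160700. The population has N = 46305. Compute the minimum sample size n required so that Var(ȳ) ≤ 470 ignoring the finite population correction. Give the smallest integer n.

Without fpc, n₀ = s²/D = 160700/470 = 341.9149.
Rounding up, n = 342.

342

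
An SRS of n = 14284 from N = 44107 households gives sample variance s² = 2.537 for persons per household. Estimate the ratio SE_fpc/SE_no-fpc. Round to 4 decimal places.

f = n/N = 14284/44107 = 0.32384882.
SE_no-fpc = √(s²/n) = 0.013327089; SE_fpc = √((1−f)s²/n) = 0.010958654.
Ratio = √(1−f) = 0.82228412.

0.8223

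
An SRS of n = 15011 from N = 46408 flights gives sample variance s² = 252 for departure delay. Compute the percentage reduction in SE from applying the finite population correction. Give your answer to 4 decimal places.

f = n/N = 15011/46408 = 0.32345716.
SE_no-fpc = √(s²/n) = 0.12956731; SE_fpc = √((1−f)s²/n) = 0.106572.
Ratio = √(1−f) = 0.82252224. Reduction = 100·(1 − 0.82252224) = 17.7478%.

17.7478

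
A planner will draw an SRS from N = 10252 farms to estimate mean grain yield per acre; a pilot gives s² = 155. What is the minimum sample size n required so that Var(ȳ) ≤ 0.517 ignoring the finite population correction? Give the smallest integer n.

300

Without fpc, n₀ = s²/D = 155/0.517 = 299.8066.
Rounding up, n = 300.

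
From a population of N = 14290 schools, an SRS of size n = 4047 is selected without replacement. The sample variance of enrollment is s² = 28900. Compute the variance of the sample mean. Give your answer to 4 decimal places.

Under SRS without replacement, Var(ȳ) = (1 − f)·s²/n with f = n/N = 4047/14290 = 0.28320504.
Var(ȳ) = (1 − 0.28320504)·28900/4047 = 0.71679496·7.1410922 = 5.1186989.

5.1187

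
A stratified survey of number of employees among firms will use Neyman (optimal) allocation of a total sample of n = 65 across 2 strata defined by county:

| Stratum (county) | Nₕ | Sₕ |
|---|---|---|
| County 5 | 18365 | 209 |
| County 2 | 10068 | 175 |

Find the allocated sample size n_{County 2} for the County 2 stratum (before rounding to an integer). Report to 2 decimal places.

Neyman allocation: nₕ = n·NₕSₕ / Σⱼ NⱼSⱼ.
Σ NⱼSⱼ = 18365·209 + 10068·175 = 5.600185 × 10^6.
n_{County 2} = 65·10068·175 / (5.600185 × 10^6) = 20.45.

20.45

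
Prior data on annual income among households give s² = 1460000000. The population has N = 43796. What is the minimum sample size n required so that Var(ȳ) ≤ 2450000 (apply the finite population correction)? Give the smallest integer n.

588

Without fpc, n₀ = s²/D = 1460000000/2450000 = 595.9184.
With fpc, (1 − n/N)·s²/n ≤ D requires n ≥ n₀/(1 + n₀/N) = 595.9184/(1 + 595.9184/43796) = 587.9188.
Rounding up, n = 588.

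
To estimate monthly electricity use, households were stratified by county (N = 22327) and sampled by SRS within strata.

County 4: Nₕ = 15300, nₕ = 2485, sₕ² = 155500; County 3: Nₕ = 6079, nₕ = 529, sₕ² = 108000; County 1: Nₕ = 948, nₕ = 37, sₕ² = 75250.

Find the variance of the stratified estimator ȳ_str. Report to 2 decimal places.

41.95

Var(ȳ_str) = Σₕ Wₕ²(1 − fₕ)sₕ²/nₕ with Wₕ = Nₕ/N, N = 22327.
County 4: Wₕ = 0.68526896; term = 0.68526896²·(1 − 0.16241830)·155500/2485 = 24.612362.
County 3: Wₕ = 0.27227124; term = 0.27227124²·(1 − 0.08702089)·108000/529 = 13.817595.
County 1: Wₕ = 0.04245980; term = 0.04245980²·(1 − 0.03902954)·75250/37 = 3.5234714.
Sum = 41.953428.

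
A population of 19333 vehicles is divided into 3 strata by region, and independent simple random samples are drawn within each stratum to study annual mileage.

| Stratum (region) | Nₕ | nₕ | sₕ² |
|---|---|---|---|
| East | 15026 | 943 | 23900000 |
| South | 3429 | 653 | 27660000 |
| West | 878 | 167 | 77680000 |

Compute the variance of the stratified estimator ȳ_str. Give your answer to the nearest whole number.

Var(ȳ_str) = Σₕ Wₕ²(1 − fₕ)sₕ²/nₕ with Wₕ = Nₕ/N, N = 19333.
East: Wₕ = 0.77722030; term = 0.77722030²·(1 − 0.06275789)·23900000/943 = 14349.153.
South: Wₕ = 0.17736513; term = 0.17736513²·(1 − 0.19043453)·27660000/653 = 1078.7665.
West: Wₕ = 0.04541458; term = 0.04541458²·(1 − 0.19020501)·77680000/167 = 776.88791.
Sum = 16204.807.

16205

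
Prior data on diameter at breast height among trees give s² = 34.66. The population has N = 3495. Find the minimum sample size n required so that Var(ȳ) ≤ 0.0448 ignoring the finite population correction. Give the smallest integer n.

774

Without fpc, n₀ = s²/D = 34.66/0.0448 = 773.6607.
Rounding up, n = 774.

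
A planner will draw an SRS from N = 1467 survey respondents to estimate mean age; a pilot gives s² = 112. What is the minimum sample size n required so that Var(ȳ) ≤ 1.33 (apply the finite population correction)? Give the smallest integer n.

80

Without fpc, n₀ = s²/D = 112/1.33 = 84.2105.
With fpc, (1 − n/N)·s²/n ≤ D requires n ≥ n₀/(1 + n₀/N) = 84.2105/(1 + 84.2105/1467) = 79.6390.
Rounding up, n = 80.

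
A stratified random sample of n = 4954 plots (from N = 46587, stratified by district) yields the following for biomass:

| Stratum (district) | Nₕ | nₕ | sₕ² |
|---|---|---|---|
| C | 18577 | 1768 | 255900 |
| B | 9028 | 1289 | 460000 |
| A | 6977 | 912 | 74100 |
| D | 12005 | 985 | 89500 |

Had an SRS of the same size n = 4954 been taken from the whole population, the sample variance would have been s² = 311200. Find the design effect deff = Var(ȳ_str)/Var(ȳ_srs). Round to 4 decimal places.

Var(ȳ_str) = Σ Wₕ²(1−fₕ)sₕ²/nₕ with Wₕ = Nₕ/46587:
  C: (18577/46587)²·(1−1768/18577)·255900/1768 = 20.824568
  B: (9028/46587)²·(1−1289/9028)·460000/1289 = 11.488196
  A: (6977/46587)²·(1−912/6977)·74100/912 = 1.5841394
  D: (12005/46587)²·(1−985/12005)·89500/985 = 5.5386137
  → Var(ȳ_str) = 39.435517.
Var(ȳ_srs) = (1 − 4954/46587)·311200/4954 = 56.13795.
deff = 39.435517 / 56.13795 = 0.7025.

0.7025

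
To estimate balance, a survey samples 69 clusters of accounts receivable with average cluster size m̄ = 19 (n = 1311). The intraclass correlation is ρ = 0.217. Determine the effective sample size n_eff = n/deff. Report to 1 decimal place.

267.2

deff = 1 + (19 − 1)·0.217 = 1 + 3.906 = 4.906.
n_eff = 1311 / 4.906 = 267.2.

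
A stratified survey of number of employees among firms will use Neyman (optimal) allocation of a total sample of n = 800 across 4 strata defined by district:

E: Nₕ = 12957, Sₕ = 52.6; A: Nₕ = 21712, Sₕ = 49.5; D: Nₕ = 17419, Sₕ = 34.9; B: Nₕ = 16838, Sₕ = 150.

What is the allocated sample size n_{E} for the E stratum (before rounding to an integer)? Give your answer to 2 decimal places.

111.50

Neyman allocation: nₕ = n·NₕSₕ / Σⱼ NⱼSⱼ.
Σ NⱼSⱼ = 12957·52.6 + 21712·49.5 + 17419·34.9 + 16838·150 = 4.8899053 × 10^6.
n_{E} = 800·12957·52.6 / (4.8899053 × 10^6) = 111.50.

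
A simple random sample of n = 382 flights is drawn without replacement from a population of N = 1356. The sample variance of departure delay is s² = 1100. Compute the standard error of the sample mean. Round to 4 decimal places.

1.4382

Under SRS without replacement, Var(ȳ) = (1 − f)·s²/n with f = n/N = 382/1356 = 0.28171091.
Var(ȳ) = (1 − 0.28171091)·1100/382 = 0.71828909·2.8795812 = 2.0683717.
SE(ȳ) = √(2.0683717) = 1.4382.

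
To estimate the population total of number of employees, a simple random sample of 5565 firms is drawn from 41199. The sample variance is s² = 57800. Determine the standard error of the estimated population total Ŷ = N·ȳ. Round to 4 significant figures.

123500

Var(Ŷ) = N²·Var(ȳ) = N²·(1 − n/N)·s²/n.
f = 5565/41199 = 0.13507609; Var(ȳ) = 0.86492391·57800/5565 = 8.9833965.
Var(Ŷ) = 41199² · 8.9833965 = 1.5248036 × 10^10.
SE(Ŷ) = √(1.5248036 × 10^10) = 123500.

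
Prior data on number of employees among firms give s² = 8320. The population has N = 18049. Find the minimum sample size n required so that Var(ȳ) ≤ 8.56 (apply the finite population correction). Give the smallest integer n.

Without fpc, n₀ = s²/D = 8320/8.56 = 971.9626.
With fpc, (1 − n/N)·s²/n ≤ D requires n ≥ n₀/(1 + n₀/N) = 971.9626/(1 + 971.9626/18049) = 922.2958.
Rounding up, n = 923.

923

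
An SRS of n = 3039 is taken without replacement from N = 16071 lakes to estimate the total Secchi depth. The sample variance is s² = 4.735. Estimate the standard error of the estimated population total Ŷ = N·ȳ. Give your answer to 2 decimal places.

571.24

Var(Ŷ) = N²·Var(ȳ) = N²·(1 − n/N)·s²/n.
f = 3039/16071 = 0.18909838; Var(ȳ) = 0.81090162·4.735/3039 = 0.0012634482.
Var(Ŷ) = 16071² · 0.0012634482 = 326319.66.
SE(Ŷ) = √(326319.66) = 571.24.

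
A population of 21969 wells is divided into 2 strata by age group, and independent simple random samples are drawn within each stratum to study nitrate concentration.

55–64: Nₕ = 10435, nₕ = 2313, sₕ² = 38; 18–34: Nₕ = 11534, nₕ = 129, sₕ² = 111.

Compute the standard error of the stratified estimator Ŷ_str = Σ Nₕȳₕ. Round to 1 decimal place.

10704.3

Var(Ŷ_str) = Σₕ Nₕ²(1 − fₕ)sₕ²/nₕ.
55–64: 10435²·(1 − 2313/10435)·38/2313 = 1.392398 × 10^6.
18–34: 11534²·(1 − 129/11534)·111/129 = 1.1319012 × 10^8.
Sum = 1.1458252 × 10^8.
SE = √(1.1458252 × 10^8) = 10704.3.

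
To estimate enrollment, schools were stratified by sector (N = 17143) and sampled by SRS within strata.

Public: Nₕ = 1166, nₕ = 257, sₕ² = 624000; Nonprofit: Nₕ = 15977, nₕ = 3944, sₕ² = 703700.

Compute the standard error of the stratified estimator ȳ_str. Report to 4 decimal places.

Var(ȳ_str) = Σₕ Wₕ²(1 − fₕ)sₕ²/nₕ with Wₕ = Nₕ/N, N = 17143.
Public: Wₕ = 0.06801610; term = 0.06801610²·(1 − 0.22041166)·624000/257 = 8.7566955.
Nonprofit: Wₕ = 0.93198390; term = 0.93198390²·(1 − 0.24685485)·703700/3944 = 116.72023.
Sum = 125.47693.
SE = √(125.47693) = 11.2016.

11.2016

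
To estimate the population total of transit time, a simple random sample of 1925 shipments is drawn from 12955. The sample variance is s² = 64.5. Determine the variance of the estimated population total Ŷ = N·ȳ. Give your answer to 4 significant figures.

Var(Ŷ) = N²·Var(ȳ) = N²·(1 − n/N)·s²/n.
f = 1925/12955 = 0.14859128; Var(ȳ) = 0.85140872·64.5/1925 = 0.028527721.
Var(Ŷ) = 12955² · 0.028527721 = 4.7878652 × 10^6.

4.788 × 10^6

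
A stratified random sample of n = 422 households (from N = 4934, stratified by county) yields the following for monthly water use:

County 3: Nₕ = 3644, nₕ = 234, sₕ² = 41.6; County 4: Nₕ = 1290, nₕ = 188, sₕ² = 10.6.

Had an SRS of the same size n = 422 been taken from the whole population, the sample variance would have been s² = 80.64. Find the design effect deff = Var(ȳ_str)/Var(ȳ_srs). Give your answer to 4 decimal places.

0.5381

Var(ȳ_str) = Σ Wₕ²(1−fₕ)sₕ²/nₕ with Wₕ = Nₕ/4934:
  County 3: (3644/4934)²·(1−234/3644)·41.6/234 = 0.090742749
  County 4: (1290/4934)²·(1−188/1290)·10.6/188 = 0.003292464
  → Var(ȳ_str) = 0.094035213.
Var(ȳ_srs) = (1 − 422/4934)·80.64/422 = 0.17474631.
deff = 0.094035213 / 0.17474631 = 0.5381.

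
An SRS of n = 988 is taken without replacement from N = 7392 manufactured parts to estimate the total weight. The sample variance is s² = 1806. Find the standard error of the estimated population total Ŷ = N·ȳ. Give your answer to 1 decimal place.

9302.2

Var(Ŷ) = N²·Var(ȳ) = N²·(1 − n/N)·s²/n.
f = 988/7392 = 0.13365801; Var(ȳ) = 0.86634199·1806/988 = 1.583617.
Var(Ŷ) = 7392² · 1.583617 = 8.6531468 × 10^7.
SE(Ŷ) = √(8.6531468 × 10^7) = 9302.2.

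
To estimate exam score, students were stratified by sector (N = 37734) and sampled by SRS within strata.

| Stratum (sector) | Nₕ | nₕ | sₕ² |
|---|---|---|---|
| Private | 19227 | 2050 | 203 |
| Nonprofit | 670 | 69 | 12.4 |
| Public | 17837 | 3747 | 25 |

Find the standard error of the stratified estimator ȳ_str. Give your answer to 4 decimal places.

0.1556

Var(ȳ_str) = Σₕ Wₕ²(1 − fₕ)sₕ²/nₕ with Wₕ = Nₕ/N, N = 37734.
Private: Wₕ = 0.50954047; term = 0.50954047²·(1 − 0.10662090)·203/2050 = 0.022968643.
Nonprofit: Wₕ = 0.01775587; term = 0.01775587²·(1 − 0.10298507)·12.4/69 = 5.0822518 × 10^-5.
Public: Wₕ = 0.47270366; term = 0.47270366²·(1 − 0.21006896)·25/3747 = 0.0011776695.
Sum = 0.024197135.
SE = √(0.024197135) = 0.1556.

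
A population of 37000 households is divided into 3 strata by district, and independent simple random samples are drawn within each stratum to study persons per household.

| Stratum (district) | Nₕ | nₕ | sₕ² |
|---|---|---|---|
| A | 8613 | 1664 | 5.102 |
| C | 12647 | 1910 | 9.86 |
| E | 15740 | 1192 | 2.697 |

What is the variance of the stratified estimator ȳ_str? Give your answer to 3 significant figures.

0.00102

Var(ȳ_str) = Σₕ Wₕ²(1 − fₕ)sₕ²/nₕ with Wₕ = Nₕ/N, N = 37000.
A: Wₕ = 0.23278378; term = 0.23278378²·(1 − 0.19319633)·5.102/1664 = 1.3404803 × 10^-4.
C: Wₕ = 0.34181081; term = 0.34181081²·(1 − 0.15102396)·9.86/1910 = 5.1204788 × 10^-4.
E: Wₕ = 0.42540541; term = 0.42540541²·(1 − 0.07573062)·2.697/1192 = 3.7845066 × 10^-4.
Sum = 0.0010245466.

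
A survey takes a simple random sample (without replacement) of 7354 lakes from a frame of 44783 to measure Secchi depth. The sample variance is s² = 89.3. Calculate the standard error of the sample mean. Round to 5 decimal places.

Under SRS without replacement, Var(ȳ) = (1 − f)·s²/n with f = n/N = 7354/44783 = 0.16421410.
Var(ȳ) = (1 − 0.16421410)·89.3/7354 = 0.83578590·0.012143051 = 0.010148991.
SE(ȳ) = √(0.010148991) = 0.10074.

0.10074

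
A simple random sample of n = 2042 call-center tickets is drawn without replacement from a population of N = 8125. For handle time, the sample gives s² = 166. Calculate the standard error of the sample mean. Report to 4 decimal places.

0.2467

Under SRS without replacement, Var(ȳ) = (1 − f)·s²/n with f = n/N = 2042/8125 = 0.25132308.
Var(ȳ) = (1 − 0.25132308)·166/2042 = 0.74867692·0.08129285 = 0.060862081.
SE(ȳ) = √(0.060862081) = 0.2467.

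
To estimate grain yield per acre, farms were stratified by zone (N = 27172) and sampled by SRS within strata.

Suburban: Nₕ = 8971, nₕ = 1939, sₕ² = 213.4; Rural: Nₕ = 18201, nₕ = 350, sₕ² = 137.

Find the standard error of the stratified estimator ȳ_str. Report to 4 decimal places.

Var(ȳ_str) = Σₕ Wₕ²(1 − fₕ)sₕ²/nₕ with Wₕ = Nₕ/N, N = 27172.
Suburban: Wₕ = 0.33015604; term = 0.33015604²·(1 − 0.21614090)·213.4/1939 = 0.0094035776.
Rural: Wₕ = 0.66984396; term = 0.66984396²·(1 − 0.01922971)·137/350 = 0.17225313.
Sum = 0.18165671.
SE = √(0.18165671) = 0.4262.

0.4262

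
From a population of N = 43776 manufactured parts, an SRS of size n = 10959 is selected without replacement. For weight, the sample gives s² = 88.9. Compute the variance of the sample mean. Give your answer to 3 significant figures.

0.00608

Under SRS without replacement, Var(ȳ) = (1 − f)·s²/n with f = n/N = 10959/43776 = 0.25034265.
Var(ȳ) = (1 − 0.25034265)·88.9/10959 = 0.74965735·0.008112054 = 0.0060812609.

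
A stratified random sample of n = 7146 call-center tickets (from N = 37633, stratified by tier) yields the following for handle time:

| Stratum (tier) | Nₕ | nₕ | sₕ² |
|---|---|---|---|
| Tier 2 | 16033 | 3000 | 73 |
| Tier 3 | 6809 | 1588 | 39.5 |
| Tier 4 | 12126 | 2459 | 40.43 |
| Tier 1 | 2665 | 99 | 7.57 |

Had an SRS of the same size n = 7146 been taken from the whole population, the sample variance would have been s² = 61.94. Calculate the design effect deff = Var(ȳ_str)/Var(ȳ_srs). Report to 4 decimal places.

0.8466

Var(ȳ_str) = Σ Wₕ²(1−fₕ)sₕ²/nₕ with Wₕ = Nₕ/37633:
  Tier 2: (16033/37633)²·(1−3000/16033)·73/3000 = 0.003590237
  Tier 3: (6809/37633)²·(1−1588/6809)·39.5/1588 = 6.2437563 × 10^-4
  Tier 4: (12126/37633)²·(1−2459/12126)·40.43/2459 = 0.0013608705
  Tier 1: (2665/37633)²·(1−99/2665)·7.57/99 = 3.692129 × 10^-4
  → Var(ȳ_str) = 0.005944696.
Var(ȳ_srs) = (1 − 7146/37633)·61.94/7146 = 0.0070218903.
deff = 0.005944696 / 0.0070218903 = 0.8466.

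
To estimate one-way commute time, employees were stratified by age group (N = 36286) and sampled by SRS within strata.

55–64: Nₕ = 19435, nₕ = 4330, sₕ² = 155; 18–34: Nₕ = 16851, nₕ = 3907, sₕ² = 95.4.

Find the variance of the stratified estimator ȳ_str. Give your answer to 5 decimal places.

Var(ȳ_str) = Σₕ Wₕ²(1 − fₕ)sₕ²/nₕ with Wₕ = Nₕ/N, N = 36286.
55–64: Wₕ = 0.53560602; term = 0.53560602²·(1 − 0.22279393)·155/4330 = 0.0079812494.
18–34: Wₕ = 0.46439398; term = 0.46439398²·(1 − 0.23185568)·95.4/3907 = 0.0040450226.
Sum = 0.012026272.

0.01203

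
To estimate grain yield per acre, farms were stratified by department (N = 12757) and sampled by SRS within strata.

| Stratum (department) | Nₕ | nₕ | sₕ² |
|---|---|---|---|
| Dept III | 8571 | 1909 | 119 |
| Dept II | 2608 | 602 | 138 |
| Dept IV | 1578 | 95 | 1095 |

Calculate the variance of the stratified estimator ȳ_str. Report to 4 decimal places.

Var(ȳ_str) = Σₕ Wₕ²(1 − fₕ)sₕ²/nₕ with Wₕ = Nₕ/N, N = 12757.
Dept III: Wₕ = 0.67186643; term = 0.67186643²·(1 − 0.22272780)·119/1909 = 0.021871574.
Dept II: Wₕ = 0.20443678; term = 0.20443678²·(1 − 0.23082822)·138/602 = 0.007369262.
Dept IV: Wₕ = 0.12369679; term = 0.12369679²·(1 − 0.06020279)·1095/95 = 0.16574543.
Sum = 0.19498627.

0.1950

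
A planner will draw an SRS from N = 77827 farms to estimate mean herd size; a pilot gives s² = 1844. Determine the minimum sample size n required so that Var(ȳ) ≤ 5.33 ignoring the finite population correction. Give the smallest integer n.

Without fpc, n₀ = s²/D = 1844/5.33 = 345.9662.
Rounding up, n = 346.

346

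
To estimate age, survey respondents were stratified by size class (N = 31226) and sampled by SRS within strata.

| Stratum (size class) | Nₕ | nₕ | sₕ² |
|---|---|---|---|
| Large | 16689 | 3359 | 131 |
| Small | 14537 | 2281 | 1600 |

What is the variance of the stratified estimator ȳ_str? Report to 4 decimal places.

Var(ȳ_str) = Σₕ Wₕ²(1 − fₕ)sₕ²/nₕ with Wₕ = Nₕ/N, N = 31226.
Large: Wₕ = 0.53445846; term = 0.53445846²·(1 − 0.20127030)·131/3359 = 0.0088979312.
Small: Wₕ = 0.46554154; term = 0.46554154²·(1 − 0.15690995)·1600/2281 = 0.12816975.
Sum = 0.13706768.

0.1371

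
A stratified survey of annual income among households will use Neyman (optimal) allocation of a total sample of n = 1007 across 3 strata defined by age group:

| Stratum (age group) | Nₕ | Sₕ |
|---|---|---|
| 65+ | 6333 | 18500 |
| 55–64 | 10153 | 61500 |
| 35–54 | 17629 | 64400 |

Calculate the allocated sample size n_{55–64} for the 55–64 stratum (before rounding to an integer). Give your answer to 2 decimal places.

Neyman allocation: nₕ = n·NₕSₕ / Σⱼ NⱼSⱼ.
Σ NⱼSⱼ = 6333·18500 + 10153·61500 + 17629·64400 = 1.8768776 × 10^9.
n_{55–64} = 1007·10153·61500 / (1.8768776 × 10^9) = 335.01.

335.01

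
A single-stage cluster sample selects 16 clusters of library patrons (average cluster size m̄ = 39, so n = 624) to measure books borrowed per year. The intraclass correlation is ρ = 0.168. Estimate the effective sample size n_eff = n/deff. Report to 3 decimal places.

deff = 1 + (39 − 1)·0.168 = 1 + 6.384 = 7.384.
n_eff = 624 / 7.384 = 84.507.

84.507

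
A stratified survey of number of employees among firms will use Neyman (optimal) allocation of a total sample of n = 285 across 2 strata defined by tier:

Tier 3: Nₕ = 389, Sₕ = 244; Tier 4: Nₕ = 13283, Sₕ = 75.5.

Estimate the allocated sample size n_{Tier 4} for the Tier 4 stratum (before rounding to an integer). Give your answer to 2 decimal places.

Neyman allocation: nₕ = n·NₕSₕ / Σⱼ NⱼSⱼ.
Σ NⱼSⱼ = 389·244 + 13283·75.5 = 1.0977825 × 10^6.
n_{Tier 4} = 285·13283·75.5 / (1.0977825 × 10^6) = 260.36.

260.36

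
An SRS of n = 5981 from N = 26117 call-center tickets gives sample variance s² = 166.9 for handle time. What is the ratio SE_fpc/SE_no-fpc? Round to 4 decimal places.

f = n/N = 5981/26117 = 0.22900793.
SE_no-fpc = √(s²/n) = 0.16704799; SE_fpc = √((1−f)s²/n) = 0.14667842.
Ratio = √(1−f) = 0.87806154.

0.8781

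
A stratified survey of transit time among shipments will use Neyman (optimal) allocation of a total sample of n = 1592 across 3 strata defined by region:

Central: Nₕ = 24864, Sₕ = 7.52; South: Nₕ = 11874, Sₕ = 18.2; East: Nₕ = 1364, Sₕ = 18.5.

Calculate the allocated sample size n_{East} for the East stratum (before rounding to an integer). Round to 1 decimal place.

Neyman allocation: nₕ = n·NₕSₕ / Σⱼ NⱼSⱼ.
Σ NⱼSⱼ = 24864·7.52 + 11874·18.2 + 1364·18.5 = 428318.08.
n_{East} = 1592·1364·18.5 / 428318.08 = 93.8.

93.8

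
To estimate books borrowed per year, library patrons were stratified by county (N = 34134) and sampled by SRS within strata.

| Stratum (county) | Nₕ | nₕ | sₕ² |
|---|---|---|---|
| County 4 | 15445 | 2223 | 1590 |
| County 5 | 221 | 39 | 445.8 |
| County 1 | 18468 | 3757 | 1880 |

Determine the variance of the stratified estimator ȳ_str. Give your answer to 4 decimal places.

Var(ȳ_str) = Σₕ Wₕ²(1 − fₕ)sₕ²/nₕ with Wₕ = Nₕ/N, N = 34134.
County 4: Wₕ = 0.45248140; term = 0.45248140²·(1 − 0.14393007)·1590/2223 = 0.12536271.
County 5: Wₕ = 0.00647448; term = 0.00647448²·(1 − 0.17647059)·445.8/39 = 3.9460697 × 10^-4.
County 1: Wₕ = 0.54104412; term = 0.54104412²·(1 − 0.20343297)·1880/3757 = 0.11668213.
Sum = 0.24243945.

0.2424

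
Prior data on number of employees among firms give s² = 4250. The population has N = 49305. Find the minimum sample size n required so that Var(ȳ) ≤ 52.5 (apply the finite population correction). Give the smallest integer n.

81

Without fpc, n₀ = s²/D = 4250/52.5 = 80.9524.
With fpc, (1 − n/N)·s²/n ≤ D requires n ≥ n₀/(1 + n₀/N) = 80.9524/(1 + 80.9524/49305) = 80.8197.
Rounding up, n = 81.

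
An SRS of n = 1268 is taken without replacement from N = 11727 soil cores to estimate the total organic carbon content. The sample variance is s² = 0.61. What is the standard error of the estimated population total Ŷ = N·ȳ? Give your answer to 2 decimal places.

Var(Ŷ) = N²·Var(ȳ) = N²·(1 − n/N)·s²/n.
f = 1268/11727 = 0.10812655; Var(ȳ) = 0.89187345·0.61/1268 = 4.2905584 × 10^-4.
Var(Ŷ) = 11727² · (4.2905584 × 10^-4) = 59004.844.
SE(Ŷ) = √(59004.844) = 242.91.

242.91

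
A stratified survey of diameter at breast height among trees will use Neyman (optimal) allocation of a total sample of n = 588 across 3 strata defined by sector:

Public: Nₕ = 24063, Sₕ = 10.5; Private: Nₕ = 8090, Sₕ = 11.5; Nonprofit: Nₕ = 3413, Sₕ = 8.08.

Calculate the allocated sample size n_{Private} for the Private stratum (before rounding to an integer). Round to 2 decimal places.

146.55

Neyman allocation: nₕ = n·NₕSₕ / Σⱼ NⱼSⱼ.
Σ NⱼSⱼ = 24063·10.5 + 8090·11.5 + 3413·8.08 = 373273.54.
n_{Private} = 588·8090·11.5 / 373273.54 = 146.55.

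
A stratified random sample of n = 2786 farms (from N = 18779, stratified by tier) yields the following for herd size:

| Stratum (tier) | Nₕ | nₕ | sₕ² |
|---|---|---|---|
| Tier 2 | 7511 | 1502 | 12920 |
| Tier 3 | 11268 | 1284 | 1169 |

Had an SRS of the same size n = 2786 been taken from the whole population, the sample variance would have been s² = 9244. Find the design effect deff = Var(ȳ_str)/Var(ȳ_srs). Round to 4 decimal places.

Var(ȳ_str) = Σ Wₕ²(1−fₕ)sₕ²/nₕ with Wₕ = Nₕ/18779:
  Tier 2: (7511/18779)²·(1−1502/7511)·12920/1502 = 1.1008994
  Tier 3: (11268/18779)²·(1−1284/11268)·1169/1284 = 0.2904397
  → Var(ȳ_str) = 1.3913391.
Var(ȳ_srs) = (1 − 2786/18779)·9244/2786 = 2.8257667.
deff = 1.3913391 / 2.8257667 = 0.4924.

0.4924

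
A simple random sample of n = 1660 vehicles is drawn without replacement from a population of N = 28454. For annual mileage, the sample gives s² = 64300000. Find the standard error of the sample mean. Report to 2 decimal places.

Under SRS without replacement, Var(ȳ) = (1 − f)·s²/n with f = n/N = 1660/28454 = 0.05833978.
Var(ȳ) = (1 − 0.05833978)·64300000/1660 = 0.94166022·38734.94 = 36475.152.
SE(ȳ) = √(36475.152) = 190.98.

190.98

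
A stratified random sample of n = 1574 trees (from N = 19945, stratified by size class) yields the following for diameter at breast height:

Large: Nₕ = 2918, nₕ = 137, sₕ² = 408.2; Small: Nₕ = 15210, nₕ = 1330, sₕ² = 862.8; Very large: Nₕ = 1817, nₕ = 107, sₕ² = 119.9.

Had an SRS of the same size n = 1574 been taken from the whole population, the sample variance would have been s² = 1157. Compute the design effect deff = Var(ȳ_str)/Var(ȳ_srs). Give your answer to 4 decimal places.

Var(ȳ_str) = Σ Wₕ²(1−fₕ)sₕ²/nₕ with Wₕ = Nₕ/19945:
  Large: (2918/19945)²·(1−137/2918)·408.2/137 = 0.06078139
  Small: (15210/19945)²·(1−1330/15210)·862.8/1330 = 0.34427786
  Very large: (1817/19945)²·(1−107/1817)·119.9/107 = 0.0087522227
  → Var(ȳ_str) = 0.41381147.
Var(ȳ_srs) = (1 − 1574/19945)·1157/1574 = 0.67706036.
deff = 0.41381147 / 0.67706036 = 0.6112.

0.6112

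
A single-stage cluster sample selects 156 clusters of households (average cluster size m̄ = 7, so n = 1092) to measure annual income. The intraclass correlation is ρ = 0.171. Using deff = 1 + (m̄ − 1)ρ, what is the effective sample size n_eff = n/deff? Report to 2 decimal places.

538.99

deff = 1 + (7 − 1)·0.171 = 1 + 1.026 = 2.026.
n_eff = 1092 / 2.026 = 538.99.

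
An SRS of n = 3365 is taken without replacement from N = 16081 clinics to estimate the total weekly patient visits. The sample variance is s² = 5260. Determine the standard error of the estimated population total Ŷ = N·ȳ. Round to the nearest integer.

17879

Var(Ŷ) = N²·Var(ȳ) = N²·(1 − n/N)·s²/n.
f = 3365/16081 = 0.20925316; Var(ȳ) = 0.79074684·5260/3365 = 1.236056.
Var(Ŷ) = 16081² · 1.236056 = 3.196423 × 10^8.
SE(Ŷ) = √(3.196423 × 10^8) = 17879.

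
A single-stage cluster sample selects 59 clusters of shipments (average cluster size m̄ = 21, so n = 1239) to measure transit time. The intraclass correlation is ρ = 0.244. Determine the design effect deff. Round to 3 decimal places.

5.880

deff = 1 + (21 − 1)·0.244 = 1 + 4.88 = 5.88.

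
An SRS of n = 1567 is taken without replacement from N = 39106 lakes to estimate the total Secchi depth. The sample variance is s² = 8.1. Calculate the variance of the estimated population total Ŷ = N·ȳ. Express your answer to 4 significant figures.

7.588 × 10^6

Var(Ŷ) = N²·Var(ȳ) = N²·(1 − n/N)·s²/n.
f = 1567/39106 = 0.04007058; Var(ȳ) = 0.95992942·8.1/1567 = 0.0049619836.
Var(Ŷ) = 39106² · 0.0049619836 = 7.5882585 × 10^6.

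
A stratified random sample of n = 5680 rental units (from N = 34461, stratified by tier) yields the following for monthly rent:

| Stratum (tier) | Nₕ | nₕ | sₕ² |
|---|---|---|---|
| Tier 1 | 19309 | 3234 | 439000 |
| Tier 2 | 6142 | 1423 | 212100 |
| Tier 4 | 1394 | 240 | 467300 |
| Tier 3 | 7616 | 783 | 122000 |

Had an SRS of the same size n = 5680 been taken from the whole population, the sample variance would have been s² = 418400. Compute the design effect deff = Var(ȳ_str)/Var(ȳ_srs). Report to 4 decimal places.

Var(ȳ_str) = Σ Wₕ²(1−fₕ)sₕ²/nₕ with Wₕ = Nₕ/34461:
  Tier 1: (19309/34461)²·(1−3234/19309)·439000/3234 = 35.479666
  Tier 2: (6142/34461)²·(1−1423/6142)·212100/1423 = 3.6378083
  Tier 4: (1394/34461)²·(1−240/1394)·467300/240 = 2.6375298
  Tier 3: (7616/34461)²·(1−783/7616)·122000/783 = 6.8277981
  → Var(ȳ_str) = 48.582802.
Var(ȳ_srs) = (1 − 5680/34461)·418400/5680 = 61.520711.
deff = 48.582802 / 61.520711 = 0.7897.

0.7897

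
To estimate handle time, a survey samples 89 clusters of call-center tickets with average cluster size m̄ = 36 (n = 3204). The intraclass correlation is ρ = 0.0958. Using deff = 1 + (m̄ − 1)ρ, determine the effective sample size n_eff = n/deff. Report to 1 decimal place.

deff = 1 + (36 − 1)·0.0958 = 1 + 3.353 = 4.353.
n_eff = 3204 / 4.353 = 736.0.

736.0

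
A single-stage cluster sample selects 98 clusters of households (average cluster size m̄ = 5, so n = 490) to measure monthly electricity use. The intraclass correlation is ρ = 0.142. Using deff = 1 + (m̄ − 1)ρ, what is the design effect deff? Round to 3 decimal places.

1.568

deff = 1 + (5 − 1)·0.142 = 1 + 0.568 = 1.568.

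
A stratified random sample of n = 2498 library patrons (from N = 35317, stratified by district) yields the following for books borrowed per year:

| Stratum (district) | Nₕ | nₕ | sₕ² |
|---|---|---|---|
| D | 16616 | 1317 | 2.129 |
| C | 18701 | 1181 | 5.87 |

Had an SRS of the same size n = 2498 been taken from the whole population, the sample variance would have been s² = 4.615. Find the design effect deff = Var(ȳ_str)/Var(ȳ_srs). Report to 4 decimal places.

0.9524

Var(ȳ_str) = Σ Wₕ²(1−fₕ)sₕ²/nₕ with Wₕ = Nₕ/35317:
  D: (16616/35317)²·(1−1317/16616)·2.129/1317 = 3.2946691 × 10^-4
  C: (18701/35317)²·(1−1181/18701)·5.87/1181 = 0.0013056282
  → Var(ȳ_str) = 0.0016350951.
Var(ȳ_srs) = (1 − 2498/35317)·4.615/2498 = 0.0017168044.
deff = 0.0016350951 / 0.0017168044 = 0.9524.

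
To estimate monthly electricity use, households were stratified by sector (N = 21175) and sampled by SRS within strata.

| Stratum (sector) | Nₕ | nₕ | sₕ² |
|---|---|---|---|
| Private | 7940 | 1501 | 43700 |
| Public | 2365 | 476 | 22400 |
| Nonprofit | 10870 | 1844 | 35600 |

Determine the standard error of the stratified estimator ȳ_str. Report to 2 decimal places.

2.83

Var(ȳ_str) = Σₕ Wₕ²(1 − fₕ)sₕ²/nₕ with Wₕ = Nₕ/N, N = 21175.
Private: Wₕ = 0.37497048; term = 0.37497048²·(1 − 0.18904282)·43700/1501 = 3.3196541.
Public: Wₕ = 0.11168831; term = 0.11168831²·(1 − 0.20126850)·22400/476 = 0.46887527.
Nonprofit: Wₕ = 0.51334120; term = 0.51334120²·(1 − 0.16964121)·35600/1844 = 4.2244203.
Sum = 8.0129497.
SE = √(8.0129497) = 2.83.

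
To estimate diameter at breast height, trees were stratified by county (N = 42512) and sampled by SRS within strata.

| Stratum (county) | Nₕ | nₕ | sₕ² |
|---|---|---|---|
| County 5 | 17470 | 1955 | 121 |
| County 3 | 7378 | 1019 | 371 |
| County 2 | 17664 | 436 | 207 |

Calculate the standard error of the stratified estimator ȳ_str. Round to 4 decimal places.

0.3141

Var(ȳ_str) = Σₕ Wₕ²(1 − fₕ)sₕ²/nₕ with Wₕ = Nₕ/N, N = 42512.
County 5: Wₕ = 0.41094279; term = 0.41094279²·(1 − 0.11190612)·121/1955 = 0.0092823987.
County 3: Wₕ = 0.17355100; term = 0.17355100²·(1 − 0.13811331)·371/1019 = 0.0094515737.
County 2: Wₕ = 0.41550621; term = 0.41550621²·(1 − 0.02468297)·207/436 = 0.079943784.
Sum = 0.098677756.
SE = √(0.098677756) = 0.3141.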